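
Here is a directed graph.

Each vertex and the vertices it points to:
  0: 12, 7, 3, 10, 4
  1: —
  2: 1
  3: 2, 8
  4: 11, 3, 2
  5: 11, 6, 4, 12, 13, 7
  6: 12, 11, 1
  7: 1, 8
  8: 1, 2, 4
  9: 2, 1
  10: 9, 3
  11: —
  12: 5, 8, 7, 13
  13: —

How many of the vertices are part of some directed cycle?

A vertex is on a directed cycle iff it belongs to a strongly connected component of size ≥ 2 (or has a self-loop).
The vertices on cycles are {3, 4, 5, 6, 8, 12} — 6 in total.

6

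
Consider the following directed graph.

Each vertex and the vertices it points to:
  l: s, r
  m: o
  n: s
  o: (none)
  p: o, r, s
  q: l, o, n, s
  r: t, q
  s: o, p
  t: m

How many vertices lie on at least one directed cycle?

6

A vertex is on a directed cycle iff it belongs to a strongly connected component of size ≥ 2 (or has a self-loop).
The vertices on cycles are {l, n, p, q, r, s} — 6 in total.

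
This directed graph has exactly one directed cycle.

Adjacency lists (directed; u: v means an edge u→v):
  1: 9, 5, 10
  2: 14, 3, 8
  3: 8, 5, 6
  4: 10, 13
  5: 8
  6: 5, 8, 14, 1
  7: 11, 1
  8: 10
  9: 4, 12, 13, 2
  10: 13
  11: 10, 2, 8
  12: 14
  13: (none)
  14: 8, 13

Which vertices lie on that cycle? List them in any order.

DFS with gray/black marking from 1:
1 gray
  9 gray
    4 gray
      10 gray
        13 gray
        13 black
      10 black
      4→13: 13 black — skip
    4 black
    12 gray
      14 gray
        8 gray
          8→10: 10 black — skip
        8 black
        14→13: 13 black — skip
      14 black
    12 black
    9→13: 13 black — skip
    2 gray
      2→14: 14 black — skip
      3 gray
        3→8: 8 black — skip
        5 gray
          5→8: 8 black — skip
        5 black
        6 gray
          6→5: 5 black — skip
          6→8: 8 black — skip
          6→14: 14 black — skip
          6→1: 1 is gray → back edge
Back edge closes the cycle 1 → 9 → 2 → 3 → 6 → 1; its vertices are {1, 2, 3, 6, 9}.

1, 2, 3, 6, 9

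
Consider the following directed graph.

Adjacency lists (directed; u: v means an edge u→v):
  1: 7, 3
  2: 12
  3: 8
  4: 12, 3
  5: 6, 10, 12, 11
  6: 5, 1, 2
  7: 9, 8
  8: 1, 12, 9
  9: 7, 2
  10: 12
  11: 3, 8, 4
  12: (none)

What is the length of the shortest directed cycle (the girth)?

For each vertex v, BFS finds the shortest path from v back to v.
The shortest such closed walk is 5 → 6 → 5, length 2.

2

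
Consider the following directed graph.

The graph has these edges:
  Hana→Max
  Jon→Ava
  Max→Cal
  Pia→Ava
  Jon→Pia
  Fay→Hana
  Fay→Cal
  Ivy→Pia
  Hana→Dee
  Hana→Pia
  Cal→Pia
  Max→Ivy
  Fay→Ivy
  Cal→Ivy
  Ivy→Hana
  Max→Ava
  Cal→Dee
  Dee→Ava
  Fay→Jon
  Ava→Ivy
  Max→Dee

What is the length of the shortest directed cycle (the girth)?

For each vertex v, BFS finds the shortest path from v back to v.
The shortest such closed walk is Ivy → Pia → Ava → Ivy, length 3.

3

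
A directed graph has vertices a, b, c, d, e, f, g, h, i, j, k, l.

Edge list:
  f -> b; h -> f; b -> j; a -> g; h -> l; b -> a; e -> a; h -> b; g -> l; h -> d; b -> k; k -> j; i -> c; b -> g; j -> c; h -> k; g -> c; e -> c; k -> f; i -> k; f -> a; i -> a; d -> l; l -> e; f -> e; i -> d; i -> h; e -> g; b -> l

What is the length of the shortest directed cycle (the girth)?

3

For each vertex v, BFS finds the shortest path from v back to v.
The shortest such closed walk is b → k → f → b, length 3.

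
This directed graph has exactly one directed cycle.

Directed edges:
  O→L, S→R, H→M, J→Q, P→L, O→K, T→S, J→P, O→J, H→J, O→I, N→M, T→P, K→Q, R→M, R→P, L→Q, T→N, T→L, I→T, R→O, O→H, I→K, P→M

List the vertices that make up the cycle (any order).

I, O, R, S, T

DFS with gray/black marking from R:
R gray
  P gray
    M gray
    M black
    L gray
      Q gray
      Q black
    L black
  P black
  R→M: M black — skip
  O gray
    I gray
      K gray
        K→Q: Q black — skip
      K black
      T gray
        T→L: L black — skip
        T→P: P black — skip
        N gray
          N→M: M black — skip
        N black
        S gray
          S→R: R is gray → back edge
Back edge closes the cycle R → O → I → T → S → R; its vertices are {I, O, R, S, T}.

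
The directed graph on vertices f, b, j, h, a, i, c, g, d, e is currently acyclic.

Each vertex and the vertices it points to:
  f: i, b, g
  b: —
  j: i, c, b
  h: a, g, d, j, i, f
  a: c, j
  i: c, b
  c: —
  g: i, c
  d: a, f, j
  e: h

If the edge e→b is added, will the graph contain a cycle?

No

Adding e→b creates a cycle iff b can already reach e.
Explore from b: no path reaches e. The graph stays acyclic.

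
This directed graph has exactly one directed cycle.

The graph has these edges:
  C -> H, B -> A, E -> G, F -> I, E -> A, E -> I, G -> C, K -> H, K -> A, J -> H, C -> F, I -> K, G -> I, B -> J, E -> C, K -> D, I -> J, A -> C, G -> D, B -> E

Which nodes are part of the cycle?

DFS with gray/black marking from A:
A gray
  C gray
    H gray
    H black
    F gray
      I gray
        K gray
          D gray
          D black
          K→H: H black — skip
          K→A: A is gray → back edge
Back edge closes the cycle A → C → F → I → K → A; its vertices are {A, C, F, I, K}.

A, C, F, I, K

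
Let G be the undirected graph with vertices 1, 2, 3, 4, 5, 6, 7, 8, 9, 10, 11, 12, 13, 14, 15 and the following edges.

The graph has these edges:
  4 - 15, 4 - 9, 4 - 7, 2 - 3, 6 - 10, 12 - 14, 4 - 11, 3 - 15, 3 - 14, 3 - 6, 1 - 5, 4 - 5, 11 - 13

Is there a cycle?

No

DFS, tracking each vertex's parent; an edge to a visited non-parent vertex closes a cycle.
Start from 7:
visit 7 (parent –)
  visit 4 (parent 7)
    visit 9 (parent 4)
      9–4: parent, skip
    visit 11 (parent 4)
      visit 13 (parent 11)
        13–11: parent, skip
      11–4: parent, skip
    visit 5 (parent 4)
      5–4: parent, skip
      visit 1 (parent 5)
        1–5: parent, skip
    4–7: parent, skip
    visit 15 (parent 4)
      visit 3 (parent 15)
        3–15: parent, skip
        visit 6 (parent 3)
          6–3: parent, skip
          visit 10 (parent 6)
            10–6: parent, skip
        visit 14 (parent 3)
          14–3: parent, skip
          visit 12 (parent 14)
            12–14: parent, skip
        visit 2 (parent 3)
          2–3: parent, skip
      15–4: parent, skip
visit 8 (parent –)
No non-parent visited neighbor found — the graph is a forest.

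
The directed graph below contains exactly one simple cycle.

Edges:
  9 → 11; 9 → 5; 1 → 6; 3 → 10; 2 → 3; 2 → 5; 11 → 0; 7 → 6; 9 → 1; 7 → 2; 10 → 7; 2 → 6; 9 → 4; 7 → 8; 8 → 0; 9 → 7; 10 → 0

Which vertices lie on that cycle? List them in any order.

2, 3, 7, 10

DFS with gray/black marking from 7:
7 gray
  8 gray
    0 gray
    0 black
  8 black
  6 gray
  6 black
  2 gray
    5 gray
    5 black
    3 gray
      10 gray
        10→7: 7 is gray → back edge
Back edge closes the cycle 7 → 2 → 3 → 10 → 7; its vertices are {2, 3, 7, 10}.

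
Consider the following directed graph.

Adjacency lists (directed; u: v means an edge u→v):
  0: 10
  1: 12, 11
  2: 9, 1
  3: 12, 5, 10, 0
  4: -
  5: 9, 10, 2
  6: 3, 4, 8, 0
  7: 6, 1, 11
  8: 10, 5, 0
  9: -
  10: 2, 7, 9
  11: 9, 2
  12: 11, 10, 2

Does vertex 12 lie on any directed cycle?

Yes

12 is on a cycle iff 12 can reach itself via ≥1 edge.
12 → 2 → 1 → 12 — yes.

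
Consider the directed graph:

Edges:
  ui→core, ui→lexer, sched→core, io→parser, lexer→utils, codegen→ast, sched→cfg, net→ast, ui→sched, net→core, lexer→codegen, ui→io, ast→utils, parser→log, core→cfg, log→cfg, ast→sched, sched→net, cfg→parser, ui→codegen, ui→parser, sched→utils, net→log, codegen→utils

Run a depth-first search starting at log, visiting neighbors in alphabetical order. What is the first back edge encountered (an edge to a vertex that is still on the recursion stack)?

parser→log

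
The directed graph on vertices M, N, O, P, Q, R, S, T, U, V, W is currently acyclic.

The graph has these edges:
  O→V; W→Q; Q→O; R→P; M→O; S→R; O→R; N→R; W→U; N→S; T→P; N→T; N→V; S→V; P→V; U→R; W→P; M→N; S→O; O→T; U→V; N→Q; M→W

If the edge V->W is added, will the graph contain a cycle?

Adding V→W creates a cycle iff W can already reach V.
Path from W: W → U → V.
So W → … → V → W is a cycle.

Yes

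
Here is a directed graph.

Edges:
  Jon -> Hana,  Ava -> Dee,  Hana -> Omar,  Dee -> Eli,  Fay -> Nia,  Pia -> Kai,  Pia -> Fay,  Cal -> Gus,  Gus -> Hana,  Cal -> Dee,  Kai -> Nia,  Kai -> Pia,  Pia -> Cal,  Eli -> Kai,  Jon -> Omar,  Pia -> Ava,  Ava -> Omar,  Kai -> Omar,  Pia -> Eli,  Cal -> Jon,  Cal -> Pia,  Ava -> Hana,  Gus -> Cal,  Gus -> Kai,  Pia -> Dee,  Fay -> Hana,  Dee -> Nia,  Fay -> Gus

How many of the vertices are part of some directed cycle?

8

A vertex is on a directed cycle iff it belongs to a strongly connected component of size ≥ 2 (or has a self-loop).
The vertices on cycles are {Ava, Cal, Dee, Eli, Fay, Gus, Kai, Pia} — 8 in total.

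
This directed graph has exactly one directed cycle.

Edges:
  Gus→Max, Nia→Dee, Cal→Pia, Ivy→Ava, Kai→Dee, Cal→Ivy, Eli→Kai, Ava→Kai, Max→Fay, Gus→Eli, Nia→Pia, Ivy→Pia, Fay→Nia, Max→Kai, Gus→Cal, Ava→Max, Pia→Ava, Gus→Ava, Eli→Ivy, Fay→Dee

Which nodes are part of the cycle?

Ava, Fay, Max, Nia, Pia

DFS with gray/black marking from Max:
Max gray
  Fay gray
    Dee gray
    Dee black
    Nia gray
      Nia→Dee: Dee black — skip
      Pia gray
        Ava gray
          Ava→Max: Max is gray → back edge
Back edge closes the cycle Max → Fay → Nia → Pia → Ava → Max; its vertices are {Ava, Fay, Max, Nia, Pia}.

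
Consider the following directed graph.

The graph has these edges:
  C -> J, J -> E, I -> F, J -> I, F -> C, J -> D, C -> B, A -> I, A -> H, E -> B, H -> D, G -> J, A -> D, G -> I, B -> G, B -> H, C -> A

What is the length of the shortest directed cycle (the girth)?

4

For each vertex v, BFS finds the shortest path from v back to v.
The shortest such closed walk is C → A → I → F → C, length 4.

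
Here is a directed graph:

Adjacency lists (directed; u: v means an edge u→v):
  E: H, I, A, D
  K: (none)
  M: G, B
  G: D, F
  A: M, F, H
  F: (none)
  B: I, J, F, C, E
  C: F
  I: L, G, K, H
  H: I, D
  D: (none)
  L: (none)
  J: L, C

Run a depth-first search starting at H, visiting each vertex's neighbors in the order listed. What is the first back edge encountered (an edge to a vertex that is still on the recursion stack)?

I→H

DFS from H (visiting each vertex's neighbors in the order listed); mark gray on enter, black on exit:
H gray
  I gray
    L gray
    L black
    G gray
      D gray
      D black
      F gray
      F black
    G black
    K gray
    K black
    I→H: H is gray → back edge
First back edge: I → H.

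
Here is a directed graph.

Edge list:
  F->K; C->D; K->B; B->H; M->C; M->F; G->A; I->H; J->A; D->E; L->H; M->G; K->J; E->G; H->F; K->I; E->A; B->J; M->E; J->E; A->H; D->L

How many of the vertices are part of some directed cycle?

9

A vertex is on a directed cycle iff it belongs to a strongly connected component of size ≥ 2 (or has a self-loop).
The vertices on cycles are {A, B, E, F, G, H, I, J, K} — 9 in total.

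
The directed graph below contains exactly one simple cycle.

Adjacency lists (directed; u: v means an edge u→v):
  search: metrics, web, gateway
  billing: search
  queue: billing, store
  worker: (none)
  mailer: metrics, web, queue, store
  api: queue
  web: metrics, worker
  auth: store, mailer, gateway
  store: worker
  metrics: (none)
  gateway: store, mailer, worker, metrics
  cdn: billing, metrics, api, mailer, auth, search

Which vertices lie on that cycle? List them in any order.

queue, mailer, search, billing, gateway

DFS with gray/black marking from billing:
billing gray
  search gray
    metrics gray
    metrics black
    web gray
      web→metrics: metrics black — skip
      worker gray
      worker black
    web black
    gateway gray
      store gray
        store→worker: worker black — skip
      store black
      mailer gray
        mailer→metrics: metrics black — skip
        mailer→web: web black — skip
        queue gray
          queue→billing: billing is gray → back edge
Back edge closes the cycle billing → search → gateway → mailer → queue → billing; its vertices are {queue, mailer, search, billing, gateway}.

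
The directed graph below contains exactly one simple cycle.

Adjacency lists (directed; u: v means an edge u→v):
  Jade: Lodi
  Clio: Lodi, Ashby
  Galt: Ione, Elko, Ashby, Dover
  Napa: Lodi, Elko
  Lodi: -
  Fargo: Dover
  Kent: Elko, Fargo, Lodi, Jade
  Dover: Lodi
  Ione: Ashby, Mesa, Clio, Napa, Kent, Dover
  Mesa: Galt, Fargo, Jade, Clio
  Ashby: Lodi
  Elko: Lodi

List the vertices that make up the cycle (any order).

Galt, Ione, Mesa

DFS with gray/black marking from Ione:
Ione gray
  Ashby gray
    Lodi gray
    Lodi black
  Ashby black
  Mesa gray
    Galt gray
      Galt→Ione: Ione is gray → back edge
Back edge closes the cycle Ione → Mesa → Galt → Ione; its vertices are {Galt, Ione, Mesa}.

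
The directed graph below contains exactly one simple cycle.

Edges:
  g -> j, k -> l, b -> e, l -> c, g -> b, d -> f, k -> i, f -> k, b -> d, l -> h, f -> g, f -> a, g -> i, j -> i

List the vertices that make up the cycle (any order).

DFS with gray/black marking from f:
f gray
  g gray
    b gray
      d gray
        d→f: f is gray → back edge
Back edge closes the cycle f → g → b → d → f; its vertices are {b, d, f, g}.

b, d, f, g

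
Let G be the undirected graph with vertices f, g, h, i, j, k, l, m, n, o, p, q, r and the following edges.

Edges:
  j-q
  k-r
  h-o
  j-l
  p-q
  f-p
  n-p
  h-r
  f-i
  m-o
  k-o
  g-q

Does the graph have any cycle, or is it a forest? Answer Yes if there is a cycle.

DFS, tracking each vertex's parent; an edge to a visited non-parent vertex closes a cycle.
Start from r:
visit r (parent –)
  visit h (parent r)
    h–r: parent, skip
    visit o (parent h)
      visit k (parent o)
        k–r: r visited and ≠ parent → cycle
Cycle: r – h – o – k – r.

Yes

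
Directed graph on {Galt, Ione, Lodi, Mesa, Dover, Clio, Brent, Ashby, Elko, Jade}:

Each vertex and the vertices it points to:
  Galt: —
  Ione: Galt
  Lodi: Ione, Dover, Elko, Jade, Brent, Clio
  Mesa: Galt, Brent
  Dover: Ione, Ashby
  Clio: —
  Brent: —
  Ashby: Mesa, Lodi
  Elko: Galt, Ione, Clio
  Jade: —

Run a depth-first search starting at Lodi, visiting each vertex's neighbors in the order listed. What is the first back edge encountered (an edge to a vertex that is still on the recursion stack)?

Ashby→Lodi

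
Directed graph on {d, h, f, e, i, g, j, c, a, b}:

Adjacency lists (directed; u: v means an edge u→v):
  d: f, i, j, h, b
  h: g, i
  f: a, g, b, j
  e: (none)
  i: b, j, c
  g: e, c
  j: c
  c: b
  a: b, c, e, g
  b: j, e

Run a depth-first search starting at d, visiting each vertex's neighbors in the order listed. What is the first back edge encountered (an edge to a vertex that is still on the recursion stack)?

c->b

DFS from d (visiting each vertex's neighbors in the order listed); mark gray on enter, black on exit:
d gray
  f gray
    a gray
      b gray
        j gray
          c gray
            c→b: b is gray → back edge
First back edge: c → b.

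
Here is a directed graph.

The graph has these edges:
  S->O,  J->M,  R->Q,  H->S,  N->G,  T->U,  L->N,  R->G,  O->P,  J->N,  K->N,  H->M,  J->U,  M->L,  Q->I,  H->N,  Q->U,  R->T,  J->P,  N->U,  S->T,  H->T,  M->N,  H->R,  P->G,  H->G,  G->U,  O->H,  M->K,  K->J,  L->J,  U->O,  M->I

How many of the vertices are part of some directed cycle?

14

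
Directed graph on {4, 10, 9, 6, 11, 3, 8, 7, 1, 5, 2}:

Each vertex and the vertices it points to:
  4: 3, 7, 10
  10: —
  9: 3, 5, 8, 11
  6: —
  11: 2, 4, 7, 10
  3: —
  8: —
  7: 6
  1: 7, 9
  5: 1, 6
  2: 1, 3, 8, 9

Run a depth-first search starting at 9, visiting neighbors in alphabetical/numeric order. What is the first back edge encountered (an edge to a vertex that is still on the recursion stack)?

1→9

DFS from 9 (visiting neighbors in alphabetical/numeric order); mark gray on enter, black on exit:
9 gray
  3 gray
  3 black
  5 gray
    1 gray
      7 gray
        6 gray
        6 black
      7 black
      1→9: 9 is gray → back edge
First back edge: 1 → 9.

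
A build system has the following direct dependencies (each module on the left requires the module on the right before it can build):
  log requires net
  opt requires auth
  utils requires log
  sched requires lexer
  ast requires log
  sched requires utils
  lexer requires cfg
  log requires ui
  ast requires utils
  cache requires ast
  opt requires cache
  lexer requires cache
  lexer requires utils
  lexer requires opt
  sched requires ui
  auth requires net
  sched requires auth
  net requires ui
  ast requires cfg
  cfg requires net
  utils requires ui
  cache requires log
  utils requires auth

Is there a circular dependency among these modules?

DFS with white/gray/black marking, starting from utils:
utils gray
  auth gray
    net gray
      ui gray
      ui black
    net black
  auth black
  utils→ui: ui black — skip
  log gray
    log→net: net black — skip
    log→ui: ui black — skip
  log black
utils black
cfg gray
  cfg→net: net black — skip
cfg black
ast gray
  ast→utils: utils black — skip
  ast→log: log black — skip
  ast→cfg: cfg black — skip
ast black
lexer gray
  lexer→utils: utils black — skip
  opt gray
    cache gray
      cache→log: log black — skip
      cache→ast: ast black — skip
    cache black
    opt→auth: auth black — skip
  opt black
  lexer→cfg: cfg black — skip
  lexer→cache: cache black — skip
lexer black
sched gray
  sched→utils: utils black — skip
  sched→ui: ui black — skip
  sched→auth: auth black — skip
  sched→lexer: lexer black — skip
sched black
Every edge goes to a white or black vertex — no back edge, so the graph is acyclic.

No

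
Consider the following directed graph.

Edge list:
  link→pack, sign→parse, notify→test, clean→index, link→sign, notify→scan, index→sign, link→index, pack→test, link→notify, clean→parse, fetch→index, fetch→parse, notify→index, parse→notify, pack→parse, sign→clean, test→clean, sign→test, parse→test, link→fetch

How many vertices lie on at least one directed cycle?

A vertex is on a directed cycle iff it belongs to a strongly connected component of size ≥ 2 (or has a self-loop).
The vertices on cycles are {sign, test, clean, index, parse, notify} — 6 in total.

6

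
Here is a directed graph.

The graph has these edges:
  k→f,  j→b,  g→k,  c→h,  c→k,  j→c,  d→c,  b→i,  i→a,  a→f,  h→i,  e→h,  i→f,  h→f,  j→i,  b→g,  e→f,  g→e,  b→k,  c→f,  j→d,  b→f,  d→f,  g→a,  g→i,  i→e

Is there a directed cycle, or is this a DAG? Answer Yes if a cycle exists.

DFS with white/gray/black marking, starting from c:
c gray
  h gray
    f gray
    f black
    i gray
      i→f: f black — skip
      e gray
        e→f: f black — skip
        e→h: h is gray → back edge
Back edge found, so a cycle exists: h → i → e → h.

Yes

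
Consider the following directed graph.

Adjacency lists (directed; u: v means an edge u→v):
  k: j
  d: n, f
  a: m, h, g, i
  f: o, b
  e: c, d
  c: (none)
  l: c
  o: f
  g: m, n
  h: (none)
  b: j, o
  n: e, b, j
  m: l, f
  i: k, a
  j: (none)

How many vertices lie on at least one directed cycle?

8

A vertex is on a directed cycle iff it belongs to a strongly connected component of size ≥ 2 (or has a self-loop).
The vertices on cycles are {a, b, d, e, f, i, n, o} — 8 in total.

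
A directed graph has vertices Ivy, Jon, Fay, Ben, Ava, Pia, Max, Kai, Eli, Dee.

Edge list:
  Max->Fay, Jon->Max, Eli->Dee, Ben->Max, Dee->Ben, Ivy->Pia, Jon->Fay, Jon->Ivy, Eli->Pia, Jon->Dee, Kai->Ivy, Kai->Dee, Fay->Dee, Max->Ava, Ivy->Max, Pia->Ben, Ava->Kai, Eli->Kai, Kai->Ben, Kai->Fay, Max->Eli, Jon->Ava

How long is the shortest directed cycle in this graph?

4

For each vertex v, BFS finds the shortest path from v back to v.
The shortest such closed walk is Max → Eli → Dee → Ben → Max, length 4.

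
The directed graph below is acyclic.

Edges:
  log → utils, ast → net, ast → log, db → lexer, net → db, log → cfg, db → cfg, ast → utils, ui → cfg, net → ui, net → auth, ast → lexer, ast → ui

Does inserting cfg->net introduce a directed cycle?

Yes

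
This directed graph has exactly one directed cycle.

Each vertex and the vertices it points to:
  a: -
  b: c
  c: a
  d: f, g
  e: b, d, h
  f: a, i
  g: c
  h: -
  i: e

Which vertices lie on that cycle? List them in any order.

DFS with gray/black marking from e:
e gray
  b gray
    c gray
      a gray
      a black
    c black
  b black
  d gray
    f gray
      f→a: a black — skip
      i gray
        i→e: e is gray → back edge
Back edge closes the cycle e → d → f → i → e; its vertices are {d, e, f, i}.

d, e, f, i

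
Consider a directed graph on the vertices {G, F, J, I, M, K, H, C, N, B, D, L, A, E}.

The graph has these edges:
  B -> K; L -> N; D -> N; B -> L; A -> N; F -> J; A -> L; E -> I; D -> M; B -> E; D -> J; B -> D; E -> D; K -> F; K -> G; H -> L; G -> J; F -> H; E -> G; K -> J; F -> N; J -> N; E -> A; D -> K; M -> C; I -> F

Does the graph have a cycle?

No

DFS with white/gray/black marking, starting from M:
M gray
  C gray
  C black
M black
G gray
  J gray
    N gray
    N black
  J black
G black
F gray
  F→N: N black — skip
  H gray
    L gray
      L→N: N black — skip
    L black
  H black
  F→J: J black — skip
F black
I gray
  I→F: F black — skip
I black
K gray
  K→J: J black — skip
  K→F: F black — skip
  K→G: G black — skip
K black
B gray
  E gray
    A gray
      A→N: N black — skip
      A→L: L black — skip
    A black
    D gray
      D→J: J black — skip
      D→N: N black — skip
      D→K: K black — skip
      D→M: M black — skip
    D black
    E→G: G black — skip
    E→I: I black — skip
  E black
  B→K: K black — skip
  B→L: L black — skip
  B→D: D black — skip
B black
Every edge goes to a white or black vertex — no back edge, so the graph is acyclic.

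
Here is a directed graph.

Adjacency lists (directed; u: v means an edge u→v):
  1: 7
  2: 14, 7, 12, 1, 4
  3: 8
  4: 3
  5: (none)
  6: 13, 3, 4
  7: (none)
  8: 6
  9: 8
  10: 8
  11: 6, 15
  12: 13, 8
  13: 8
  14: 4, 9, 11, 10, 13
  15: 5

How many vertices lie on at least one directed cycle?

A vertex is on a directed cycle iff it belongs to a strongly connected component of size ≥ 2 (or has a self-loop).
The vertices on cycles are {3, 4, 6, 8, 13} — 5 in total.

5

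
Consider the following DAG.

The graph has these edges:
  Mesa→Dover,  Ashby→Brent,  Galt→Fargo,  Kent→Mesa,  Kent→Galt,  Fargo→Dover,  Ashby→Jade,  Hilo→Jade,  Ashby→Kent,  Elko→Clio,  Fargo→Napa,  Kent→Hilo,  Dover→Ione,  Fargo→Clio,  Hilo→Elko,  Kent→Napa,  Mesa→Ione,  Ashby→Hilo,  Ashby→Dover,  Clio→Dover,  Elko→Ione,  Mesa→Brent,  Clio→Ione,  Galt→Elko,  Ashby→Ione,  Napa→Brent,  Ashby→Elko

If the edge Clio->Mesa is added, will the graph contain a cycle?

No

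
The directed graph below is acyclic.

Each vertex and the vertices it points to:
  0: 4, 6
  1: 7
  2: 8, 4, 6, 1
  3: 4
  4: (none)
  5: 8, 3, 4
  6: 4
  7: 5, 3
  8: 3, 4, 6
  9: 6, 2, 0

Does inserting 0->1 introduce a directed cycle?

No

Adding 0→1 creates a cycle iff 1 can already reach 0.
Explore from 1: no path reaches 0. The graph stays acyclic.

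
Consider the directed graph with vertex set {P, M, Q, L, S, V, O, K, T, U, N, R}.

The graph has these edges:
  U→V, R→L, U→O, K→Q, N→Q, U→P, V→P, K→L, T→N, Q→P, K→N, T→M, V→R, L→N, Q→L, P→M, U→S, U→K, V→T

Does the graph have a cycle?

Yes

DFS with white/gray/black marking, starting from K:
K gray
  Q gray
    P gray
      M gray
      M black
    P black
    L gray
      N gray
        N→Q: Q is gray → back edge
Back edge found, so a cycle exists: Q → L → N → Q.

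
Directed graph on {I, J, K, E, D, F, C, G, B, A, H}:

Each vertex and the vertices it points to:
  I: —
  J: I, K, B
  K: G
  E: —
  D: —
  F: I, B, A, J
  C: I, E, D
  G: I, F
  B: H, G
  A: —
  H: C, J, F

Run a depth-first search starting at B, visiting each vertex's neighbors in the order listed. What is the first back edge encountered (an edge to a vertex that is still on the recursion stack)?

F->B

DFS from B (visiting each vertex's neighbors in the order listed); mark gray on enter, black on exit:
B gray
  H gray
    C gray
      I gray
      I black
      E gray
      E black
      D gray
      D black
    C black
    J gray
      J→I: I black — skip
      K gray
        G gray
          G→I: I black — skip
          F gray
            F→I: I black — skip
            F→B: B is gray → back edge
First back edge: F → B.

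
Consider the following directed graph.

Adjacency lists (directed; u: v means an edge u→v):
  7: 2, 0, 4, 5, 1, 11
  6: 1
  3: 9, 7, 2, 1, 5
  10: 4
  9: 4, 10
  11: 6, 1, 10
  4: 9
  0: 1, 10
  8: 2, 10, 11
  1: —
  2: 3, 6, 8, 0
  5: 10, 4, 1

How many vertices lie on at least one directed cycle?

A vertex is on a directed cycle iff it belongs to a strongly connected component of size ≥ 2 (or has a self-loop).
The vertices on cycles are {2, 3, 4, 7, 8, 9, 10} — 7 in total.

7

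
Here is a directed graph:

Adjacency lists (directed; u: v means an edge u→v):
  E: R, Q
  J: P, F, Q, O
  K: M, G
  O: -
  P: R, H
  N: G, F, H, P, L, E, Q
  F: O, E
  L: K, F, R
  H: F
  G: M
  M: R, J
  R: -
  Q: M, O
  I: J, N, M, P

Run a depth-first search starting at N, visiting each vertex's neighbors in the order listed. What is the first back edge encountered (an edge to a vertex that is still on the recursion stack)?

DFS from N (visiting each vertex's neighbors in the order listed); mark gray on enter, black on exit:
N gray
  G gray
    M gray
      R gray
      R black
      J gray
        P gray
          P→R: R black — skip
          H gray
            F gray
              O gray
              O black
              E gray
                E→R: R black — skip
                Q gray
                  Q→M: M is gray → back edge
First back edge: Q → M.

Q->M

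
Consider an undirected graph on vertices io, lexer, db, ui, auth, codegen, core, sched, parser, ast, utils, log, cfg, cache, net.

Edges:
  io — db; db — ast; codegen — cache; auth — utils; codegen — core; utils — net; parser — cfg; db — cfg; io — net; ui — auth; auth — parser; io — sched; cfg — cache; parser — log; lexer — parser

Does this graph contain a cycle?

Yes

DFS, tracking each vertex's parent; an edge to a visited non-parent vertex closes a cycle.
Start from auth:
visit auth (parent –)
  visit parser (parent auth)
    visit lexer (parent parser)
      lexer–parser: parent, skip
    parser–auth: parent, skip
    visit log (parent parser)
      log–parser: parent, skip
    visit cfg (parent parser)
      cfg–parser: parent, skip
      visit cache (parent cfg)
        cache–cfg: parent, skip
        visit codegen (parent cache)
          visit core (parent codegen)
            core–codegen: parent, skip
          codegen–cache: parent, skip
      visit db (parent cfg)
        visit ast (parent db)
          ast–db: parent, skip
        db–cfg: parent, skip
        visit io (parent db)
          visit sched (parent io)
            sched–io: parent, skip
          io–db: parent, skip
          visit net (parent io)
            visit utils (parent net)
              utils–net: parent, skip
              utils–auth: auth visited and ≠ parent → cycle
Cycle: auth – parser – cfg – db – io – net – utils – auth.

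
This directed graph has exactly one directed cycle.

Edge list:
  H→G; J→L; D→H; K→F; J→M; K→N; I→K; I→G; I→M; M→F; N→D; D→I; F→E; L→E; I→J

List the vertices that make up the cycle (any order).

DFS with gray/black marking from D:
D gray
  H gray
    G gray
    G black
  H black
  I gray
    K gray
      N gray
        N→D: D is gray → back edge
Back edge closes the cycle D → I → K → N → D; its vertices are {D, I, K, N}.

D, I, K, N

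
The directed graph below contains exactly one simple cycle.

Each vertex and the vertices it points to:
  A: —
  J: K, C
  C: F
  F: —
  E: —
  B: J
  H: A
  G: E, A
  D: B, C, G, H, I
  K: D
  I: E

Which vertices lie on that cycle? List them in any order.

DFS with gray/black marking from D:
D gray
  B gray
    J gray
      K gray
        K→D: D is gray → back edge
Back edge closes the cycle D → B → J → K → D; its vertices are {B, D, J, K}.

B, D, J, K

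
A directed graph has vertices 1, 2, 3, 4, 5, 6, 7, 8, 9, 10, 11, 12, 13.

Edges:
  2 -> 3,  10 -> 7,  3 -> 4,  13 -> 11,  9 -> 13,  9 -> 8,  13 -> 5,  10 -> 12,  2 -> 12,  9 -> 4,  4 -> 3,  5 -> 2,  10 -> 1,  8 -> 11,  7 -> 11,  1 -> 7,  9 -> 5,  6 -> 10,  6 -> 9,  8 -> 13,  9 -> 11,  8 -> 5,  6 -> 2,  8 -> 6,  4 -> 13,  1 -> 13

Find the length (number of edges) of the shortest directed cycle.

2

For each vertex v, BFS finds the shortest path from v back to v.
The shortest such closed walk is 3 → 4 → 3, length 2.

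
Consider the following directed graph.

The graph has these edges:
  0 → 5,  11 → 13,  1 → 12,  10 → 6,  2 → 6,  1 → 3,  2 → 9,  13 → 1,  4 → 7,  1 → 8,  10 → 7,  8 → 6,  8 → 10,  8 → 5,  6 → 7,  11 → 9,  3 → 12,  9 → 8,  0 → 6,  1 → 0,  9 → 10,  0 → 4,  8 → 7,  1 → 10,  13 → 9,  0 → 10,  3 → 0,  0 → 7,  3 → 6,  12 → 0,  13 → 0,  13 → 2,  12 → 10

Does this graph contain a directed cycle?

No

DFS with white/gray/black marking, starting from 4:
4 gray
  7 gray
  7 black
4 black
0 gray
  0→7: 7 black — skip
  10 gray
    10→7: 7 black — skip
    6 gray
      6→7: 7 black — skip
    6 black
  10 black
  5 gray
  5 black
  0→6: 6 black — skip
  0→4: 4 black — skip
0 black
1 gray
  3 gray
    3→0: 0 black — skip
    3→6: 6 black — skip
    12 gray
      12→10: 10 black — skip
      12→0: 0 black — skip
    12 black
  3 black
  1→12: 12 black — skip
  1→0: 0 black — skip
  8 gray
    8→10: 10 black — skip
    8→7: 7 black — skip
    8→5: 5 black — skip
    8→6: 6 black — skip
  8 black
  1→10: 10 black — skip
1 black
2 gray
  9 gray
    9→10: 10 black — skip
    9→8: 8 black — skip
  9 black
  2→6: 6 black — skip
2 black
11 gray
  11→9: 9 black — skip
  13 gray
    13→2: 2 black — skip
    13→1: 1 black — skip
    13→9: 9 black — skip
    13→0: 0 black — skip
  13 black
11 black
Every edge goes to a white or black vertex — no back edge, so the graph is acyclic.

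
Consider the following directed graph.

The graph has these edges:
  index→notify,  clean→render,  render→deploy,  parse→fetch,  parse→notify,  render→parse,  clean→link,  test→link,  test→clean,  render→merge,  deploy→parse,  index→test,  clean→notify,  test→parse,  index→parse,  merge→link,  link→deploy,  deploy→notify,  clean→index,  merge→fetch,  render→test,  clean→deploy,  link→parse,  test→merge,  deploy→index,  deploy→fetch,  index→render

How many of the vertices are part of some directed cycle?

A vertex is on a directed cycle iff it belongs to a strongly connected component of size ≥ 2 (or has a self-loop).
The vertices on cycles are {link, test, clean, index, merge, deploy, render} — 7 in total.

7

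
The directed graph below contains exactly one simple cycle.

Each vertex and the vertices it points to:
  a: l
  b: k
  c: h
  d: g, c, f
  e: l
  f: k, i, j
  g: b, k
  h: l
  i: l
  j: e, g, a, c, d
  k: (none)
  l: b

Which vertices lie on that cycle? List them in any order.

DFS with gray/black marking from d:
d gray
  g gray
    b gray
      k gray
      k black
    b black
    g→k: k black — skip
  g black
  c gray
    h gray
      l gray
        l→b: b black — skip
      l black
    h black
  c black
  f gray
    f→k: k black — skip
    i gray
      i→l: l black — skip
    i black
    j gray
      e gray
        e→l: l black — skip
      e black
      j→g: g black — skip
      a gray
        a→l: l black — skip
      a black
      j→c: c black — skip
      j→d: d is gray → back edge
Back edge closes the cycle d → f → j → d; its vertices are {d, f, j}.

d, f, j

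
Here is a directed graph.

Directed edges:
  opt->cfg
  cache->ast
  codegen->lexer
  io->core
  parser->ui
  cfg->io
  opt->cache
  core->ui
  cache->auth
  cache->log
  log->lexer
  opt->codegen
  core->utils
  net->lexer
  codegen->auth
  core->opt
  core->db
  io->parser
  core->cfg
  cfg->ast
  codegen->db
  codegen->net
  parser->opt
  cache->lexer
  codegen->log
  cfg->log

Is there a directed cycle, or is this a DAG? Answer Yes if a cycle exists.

DFS with white/gray/black marking, starting from io:
io gray
  parser gray
    opt gray
      codegen gray
        lexer gray
        lexer black
        db gray
        db black
        auth gray
        auth black
        net gray
          net→lexer: lexer black — skip
        net black
        log gray
          log→lexer: lexer black — skip
        log black
      codegen black
      cache gray
        ast gray
        ast black
        cache→lexer: lexer black — skip
        cache→auth: auth black — skip
        cache→log: log black — skip
      cache black
      cfg gray
        cfg→log: log black — skip
        cfg→io: io is gray → back edge
Back edge found, so a cycle exists: io → parser → opt → cfg → io.

Yes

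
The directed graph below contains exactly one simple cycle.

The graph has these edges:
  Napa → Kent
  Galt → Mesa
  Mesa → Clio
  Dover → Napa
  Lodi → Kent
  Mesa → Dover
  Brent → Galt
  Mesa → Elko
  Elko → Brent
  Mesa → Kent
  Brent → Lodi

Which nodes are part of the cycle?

DFS with gray/black marking from Brent:
Brent gray
  Lodi gray
    Kent gray
    Kent black
  Lodi black
  Galt gray
    Mesa gray
      Mesa→Kent: Kent black — skip
      Clio gray
      Clio black
      Elko gray
        Elko→Brent: Brent is gray → back edge
Back edge closes the cycle Brent → Galt → Mesa → Elko → Brent; its vertices are {Elko, Galt, Mesa, Brent}.

Elko, Galt, Mesa, Brent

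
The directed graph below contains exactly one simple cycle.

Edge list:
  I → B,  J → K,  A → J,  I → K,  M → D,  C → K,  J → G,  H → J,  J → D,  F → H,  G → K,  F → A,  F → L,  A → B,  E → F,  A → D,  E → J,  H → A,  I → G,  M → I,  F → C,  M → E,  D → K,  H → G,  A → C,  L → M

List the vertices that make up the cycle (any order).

E, F, L, M

DFS with gray/black marking from E:
E gray
  F gray
    A gray
      C gray
        K gray
        K black
      C black
      B gray
      B black
      J gray
        J→K: K black — skip
        G gray
          G→K: K black — skip
        G black
        D gray
          D→K: K black — skip
        D black
      J black
      A→D: D black — skip
    A black
    H gray
      H→G: G black — skip
      H→J: J black — skip
      H→A: A black — skip
    H black
    L gray
      M gray
        M→E: E is gray → back edge
Back edge closes the cycle E → F → L → M → E; its vertices are {E, F, L, M}.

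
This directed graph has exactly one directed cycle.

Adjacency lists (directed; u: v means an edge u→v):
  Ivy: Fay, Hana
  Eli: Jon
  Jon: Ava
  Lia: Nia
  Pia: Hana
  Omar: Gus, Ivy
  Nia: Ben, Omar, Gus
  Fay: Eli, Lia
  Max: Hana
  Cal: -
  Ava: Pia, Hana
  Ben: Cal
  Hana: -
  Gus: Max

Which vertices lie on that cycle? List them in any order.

Fay, Ivy, Lia, Nia, Omar

DFS with gray/black marking from Fay:
Fay gray
  Eli gray
    Jon gray
      Ava gray
        Pia gray
          Hana gray
          Hana black
        Pia black
        Ava→Hana: Hana black — skip
      Ava black
    Jon black
  Eli black
  Lia gray
    Nia gray
      Ben gray
        Cal gray
        Cal black
      Ben black
      Omar gray
        Gus gray
          Max gray
            Max→Hana: Hana black — skip
          Max black
        Gus black
        Ivy gray
          Ivy→Fay: Fay is gray → back edge
Back edge closes the cycle Fay → Lia → Nia → Omar → Ivy → Fay; its vertices are {Fay, Ivy, Lia, Nia, Omar}.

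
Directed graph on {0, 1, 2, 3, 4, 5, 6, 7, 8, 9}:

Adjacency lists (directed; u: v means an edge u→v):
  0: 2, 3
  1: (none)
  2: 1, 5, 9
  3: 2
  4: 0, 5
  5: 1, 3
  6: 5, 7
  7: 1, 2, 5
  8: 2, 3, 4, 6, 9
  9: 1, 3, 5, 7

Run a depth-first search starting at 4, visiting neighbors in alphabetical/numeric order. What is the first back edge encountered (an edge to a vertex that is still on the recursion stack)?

DFS from 4 (visiting neighbors in alphabetical/numeric order); mark gray on enter, black on exit:
4 gray
  0 gray
    2 gray
      1 gray
      1 black
      5 gray
        5→1: 1 black — skip
        3 gray
          3→2: 2 is gray → back edge
First back edge: 3 → 2.

3->2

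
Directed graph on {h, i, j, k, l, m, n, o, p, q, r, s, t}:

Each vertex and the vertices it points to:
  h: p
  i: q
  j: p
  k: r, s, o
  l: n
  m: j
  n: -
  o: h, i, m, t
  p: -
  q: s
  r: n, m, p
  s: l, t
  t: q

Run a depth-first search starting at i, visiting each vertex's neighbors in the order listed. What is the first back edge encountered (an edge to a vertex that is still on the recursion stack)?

t->q

DFS from i (visiting each vertex's neighbors in the order listed); mark gray on enter, black on exit:
i gray
  q gray
    s gray
      l gray
        n gray
        n black
      l black
      t gray
        t→q: q is gray → back edge
First back edge: t → q.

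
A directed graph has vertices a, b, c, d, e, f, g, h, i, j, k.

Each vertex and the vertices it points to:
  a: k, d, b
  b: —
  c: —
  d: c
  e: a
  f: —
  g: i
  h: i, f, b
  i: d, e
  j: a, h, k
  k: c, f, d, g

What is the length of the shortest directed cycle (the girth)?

5

For each vertex v, BFS finds the shortest path from v back to v.
The shortest such closed walk is a → k → g → i → e → a, length 5.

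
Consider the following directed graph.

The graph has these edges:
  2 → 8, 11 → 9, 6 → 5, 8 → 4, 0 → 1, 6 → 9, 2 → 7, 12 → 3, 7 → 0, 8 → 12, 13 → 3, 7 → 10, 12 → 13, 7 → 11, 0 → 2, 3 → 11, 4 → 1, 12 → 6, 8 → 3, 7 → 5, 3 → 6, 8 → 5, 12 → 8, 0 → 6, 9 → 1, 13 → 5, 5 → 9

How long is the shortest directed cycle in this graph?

For each vertex v, BFS finds the shortest path from v back to v.
The shortest such closed walk is 8 → 12 → 8, length 2.

2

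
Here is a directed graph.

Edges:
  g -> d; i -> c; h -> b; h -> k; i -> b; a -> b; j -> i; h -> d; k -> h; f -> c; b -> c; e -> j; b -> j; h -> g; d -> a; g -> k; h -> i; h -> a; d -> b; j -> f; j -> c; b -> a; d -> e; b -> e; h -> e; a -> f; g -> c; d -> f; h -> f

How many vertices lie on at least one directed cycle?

8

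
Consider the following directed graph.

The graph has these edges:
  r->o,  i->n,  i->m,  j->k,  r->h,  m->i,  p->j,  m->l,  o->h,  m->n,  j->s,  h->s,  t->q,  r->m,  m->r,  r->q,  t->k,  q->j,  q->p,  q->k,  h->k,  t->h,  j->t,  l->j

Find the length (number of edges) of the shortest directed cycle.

For each vertex v, BFS finds the shortest path from v back to v.
The shortest such closed walk is r → m → r, length 2.

2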